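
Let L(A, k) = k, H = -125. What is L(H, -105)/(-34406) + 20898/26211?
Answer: 240589581/300605222 ≈ 0.80035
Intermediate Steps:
L(H, -105)/(-34406) + 20898/26211 = -105/(-34406) + 20898/26211 = -105*(-1/34406) + 20898*(1/26211) = 105/34406 + 6966/8737 = 240589581/300605222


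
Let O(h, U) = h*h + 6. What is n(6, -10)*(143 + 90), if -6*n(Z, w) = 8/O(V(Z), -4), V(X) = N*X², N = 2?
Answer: -466/7785 ≈ -0.059859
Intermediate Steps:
V(X) = 2*X²
O(h, U) = 6 + h² (O(h, U) = h² + 6 = 6 + h²)
n(Z, w) = -4/(3*(6 + 4*Z⁴)) (n(Z, w) = -4/(3*(6 + (2*Z²)²)) = -4/(3*(6 + 4*Z⁴)))
n(6, -10)*(143 + 90) = (-2/(9 + 6*6⁴))*(143 + 90) = -2/(9 + 6*1296)*233 = -2/(9 + 7776)*233 = -2/7785*233 = -466/7785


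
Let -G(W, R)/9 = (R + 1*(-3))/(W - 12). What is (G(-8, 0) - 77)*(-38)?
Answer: 29773/10 ≈ 2977.3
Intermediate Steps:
G(W, R) = -9*(-3 + R)/(-12 + W) (G(W, R) = -9*(R + 1*(-3))/(W - 12) = -9*(R - 3)/(-12 + W) = -9*(-3 + R)/(-12 + W))
(G(-8, 0) - 77)*(-38) = (9*(3 - 1*0)/(-12 - 8) - 77)*(-38) = (9*(3 + 0)/(-20) - 77)*(-38) = (9*(-1/20)*3 - 77)*(-38) = (-27/20 - 77)*(-38) = -1567/20*(-38) = 29773/10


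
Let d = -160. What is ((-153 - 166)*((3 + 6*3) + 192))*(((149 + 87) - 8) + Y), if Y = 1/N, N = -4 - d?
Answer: -805602281/52 ≈ -1.5492e+7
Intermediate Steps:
N = 156 (N = -4 - 1*(-160) = -4 + 160 = 156)
Y = 1/156 ≈ 0.0064103
((-153 - 166)*((3 + 6*3) + 192))*(((149 + 87) - 8) + Y) = ((-153 - 166)*((3 + 6*3) + 192))*(((149 + 87) - 8) + 1/156) = (-319*((3 + 18) + 192))*((236 - 8) + 1/156) = (-319*(21 + 192))*(228 + 1/156) = -319*213*(35569/156) = -67947*35569/156 = -805602281/52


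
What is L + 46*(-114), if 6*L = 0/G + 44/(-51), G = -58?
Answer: -802354/153 ≈ -5244.1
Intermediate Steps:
L = -22/153 (L = (0/(-58) + 44/(-51))/6 = (0*(-1/58) + 44*(-1/51))/6 = (0 - 44/51)/6 = (⅙)*(-44/51) = -22/153 ≈ -0.14379)
L + 46*(-114) = -22/153 + 46*(-114) = -22/153 - 5244 = -802354/153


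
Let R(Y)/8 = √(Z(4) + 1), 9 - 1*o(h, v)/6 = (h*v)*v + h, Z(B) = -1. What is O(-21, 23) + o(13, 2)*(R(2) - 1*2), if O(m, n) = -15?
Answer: 657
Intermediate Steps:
o(h, v) = 54 - 6*h - 6*h*v² (o(h, v) = 54 - 6*((h*v)*v + h) = 54 - 6*(h*v² + h) = 54 - 6*(h + h*v²) = 54 + (-6*h - 6*h*v²) = 54 - 6*h - 6*h*v²)
R(Y) = 0 (R(Y) = 8*√(-1 + 1) = 8*√0 = 8*0 = 0)
O(-21, 23) + o(13, 2)*(R(2) - 1*2) = -15 + (54 - 6*13 - 6*13*2²)*(0 - 1*2) = -15 + (54 - 78 - 6*13*4)*(0 - 2) = -15 + (54 - 78 - 312)*(-2) = -15 - 336*(-2) = -15 + 672 = 657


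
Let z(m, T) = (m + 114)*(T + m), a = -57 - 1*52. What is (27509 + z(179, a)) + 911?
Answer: 48930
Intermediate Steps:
a = -109 (a = -57 - 52 = -109)
z(m, T) = (114 + m)*(T + m)
(27509 + z(179, a)) + 911 = (27509 + (179² + 114*(-109) + 114*179 - 109*179)) + 911 = (27509 + (32041 - 12426 + 20406 - 19511)) + 911 = (27509 + 20510) + 911 = 48019 + 911 = 48930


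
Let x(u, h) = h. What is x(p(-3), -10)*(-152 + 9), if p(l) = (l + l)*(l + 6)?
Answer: 1430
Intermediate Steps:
p(l) = 2*l*(6 + l) (p(l) = (2*l)*(6 + l) = 2*l*(6 + l))
x(p(-3), -10)*(-152 + 9) = -10*(-152 + 9) = -10*(-143) = 1430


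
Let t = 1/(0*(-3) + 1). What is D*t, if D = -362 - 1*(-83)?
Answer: -279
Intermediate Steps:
t = 1 (t = 1/(0 + 1) = 1/1 = 1)
D = -279 (D = -362 + 83 = -279)
D*t = -279*1 = -279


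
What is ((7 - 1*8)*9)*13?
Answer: -117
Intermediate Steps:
((7 - 1*8)*9)*13 = ((7 - 8)*9)*13 = -1*9*13 = -9*13 = -117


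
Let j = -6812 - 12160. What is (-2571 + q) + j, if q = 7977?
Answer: -13566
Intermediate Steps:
j = -18972
(-2571 + q) + j = (-2571 + 7977) - 18972 = 5406 - 18972 = -13566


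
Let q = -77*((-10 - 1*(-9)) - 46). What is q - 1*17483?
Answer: -13864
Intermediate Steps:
q = 3619 (q = -77*((-10 + 9) - 46) = -77*(-1 - 46) = -77*(-47) = 3619)
q - 1*17483 = 3619 - 1*17483 = 3619 - 17483 = -13864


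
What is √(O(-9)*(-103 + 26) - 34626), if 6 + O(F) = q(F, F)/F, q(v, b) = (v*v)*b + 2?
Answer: I*√363455/3 ≈ 200.96*I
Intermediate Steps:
q(v, b) = 2 + b*v² (q(v, b) = v²*b + 2 = b*v² + 2 = 2 + b*v²)
O(F) = -6 + (2 + F³)/F (O(F) = -6 + (2 + F*F²)/F = -6 + (2 + F³)/F)
√(O(-9)*(-103 + 26) - 34626) = √((-6 + (-9)² + 2/(-9))*(-103 + 26) - 34626) = √((-6 + 81 + 2*(-⅑))*(-77) - 34626) = √((-6 + 81 - 2/9)*(-77) - 34626) = √((673/9)*(-77) - 34626) = √(-51821/9 - 34626) = √(-363455/9) = I*√363455/3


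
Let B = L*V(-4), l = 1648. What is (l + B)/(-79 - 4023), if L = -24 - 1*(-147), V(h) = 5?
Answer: -2263/4102 ≈ -0.55168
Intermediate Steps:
L = 123 (L = -24 + 147 = 123)
B = 615 (B = 123*5 = 615)
(l + B)/(-79 - 4023) = (1648 + 615)/(-79 - 4023) = 2263/(-4102) = 2263*(-1/4102) = -2263/4102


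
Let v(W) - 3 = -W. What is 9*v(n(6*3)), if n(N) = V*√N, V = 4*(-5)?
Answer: 27 + 540*√2 ≈ 790.68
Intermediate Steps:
V = -20
n(N) = -20*√N
v(W) = 3 - W
9*v(n(6*3)) = 9*(3 - (-20)*√(6*3)) = 9*(3 - (-20)*√18) = 9*(3 - (-20)*3*√2) = 9*(3 - (-60)*√2) = 9*(3 + 60*√2) = 27 + 540*√2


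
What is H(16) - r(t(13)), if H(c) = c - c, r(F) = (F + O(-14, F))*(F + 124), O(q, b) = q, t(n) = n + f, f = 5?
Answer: -568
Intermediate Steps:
t(n) = 5 + n (t(n) = n + 5 = 5 + n)
r(F) = (-14 + F)*(124 + F) (r(F) = (F - 14)*(F + 124) = (-14 + F)*(124 + F))
H(c) = 0
H(16) - r(t(13)) = 0 - (-1736 + (5 + 13)² + 110*(5 + 13)) = 0 - (-1736 + 18² + 110*18) = 0 - (-1736 + 324 + 1980) = 0 - 1*568 = 0 - 568 = -568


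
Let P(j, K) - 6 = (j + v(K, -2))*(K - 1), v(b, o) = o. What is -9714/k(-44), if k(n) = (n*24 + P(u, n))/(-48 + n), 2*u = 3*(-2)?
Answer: -297896/275 ≈ -1083.3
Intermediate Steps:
u = -3 (u = (3*(-2))/2 = (½)*(-6) = -3)
P(j, K) = 6 + (-1 + K)*(-2 + j) (P(j, K) = 6 + (j - 2)*(K - 1) = 6 + (-2 + j)*(-1 + K) = 6 + (-1 + K)*(-2 + j))
k(n) = (11 + 19*n)/(-48 + n) (k(n) = (n*24 + (8 - 1*(-3) - 2*n + n*(-3)))/(-48 + n) = (24*n + (8 + 3 - 2*n - 3*n))/(-48 + n) = (24*n + (11 - 5*n))/(-48 + n) = (11 + 19*n)/(-48 + n))
-9714/k(-44) = -9714*(-48 - 44)/(11 + 19*(-44)) = -9714*(-92/(11 - 836)) = -9714/((-1/92*(-825))) = -9714/825/92 = -9714*92/825 = -297896/275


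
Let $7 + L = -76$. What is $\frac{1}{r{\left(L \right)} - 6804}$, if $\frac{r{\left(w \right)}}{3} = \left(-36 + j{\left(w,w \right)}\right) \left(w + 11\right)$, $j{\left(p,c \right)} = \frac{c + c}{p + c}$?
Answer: $\frac{1}{756} \approx 0.0013228$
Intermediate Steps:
$j{\left(p,c \right)} = \frac{2 c}{c + p}$
$L = -83$ ($L = -7 - 76 = -83$)
$r{\left(w \right)} = -1155 - 105 w$ ($r{\left(w \right)} = 3 \left(-36 + \frac{2 w}{w + w}\right) \left(w + 11\right) = 3 \left(-36 + \frac{2 w}{2 w}\right) \left(11 + w\right) = 3 \left(-36 + 2 w \frac{1}{2 w}\right) \left(11 + w\right) = 3 \left(-36 + 1\right) \left(11 + w\right) = 3 \left(- 35 \left(11 + w\right)\right) = 3 \left(-385 - 35 w\right) = -1155 - 105 w$)
$\frac{1}{r{\left(L \right)} - 6804} = \frac{1}{\left(-1155 - -8715\right) - 6804} = \frac{1}{\left(-1155 + 8715\right) - 6804} = \frac{1}{7560 - 6804} = \frac{1}{756}$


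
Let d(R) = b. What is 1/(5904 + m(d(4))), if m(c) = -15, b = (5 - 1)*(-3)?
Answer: 1/5889 ≈ 0.00016981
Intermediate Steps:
b = -12 (b = 4*(-3) = -12)
d(R) = -12
1/(5904 + m(d(4))) = 1/(5904 - 15) = 1/5889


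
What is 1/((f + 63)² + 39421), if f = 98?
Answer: 1/65342 ≈ 1.5304e-5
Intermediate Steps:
1/((f + 63)² + 39421) = 1/((98 + 63)² + 39421) = 1/(161² + 39421) = 1/(25921 + 39421) = 1/65342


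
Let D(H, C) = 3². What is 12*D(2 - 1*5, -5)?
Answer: 108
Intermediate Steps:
D(H, C) = 9
12*D(2 - 1*5, -5) = 12*9 = 108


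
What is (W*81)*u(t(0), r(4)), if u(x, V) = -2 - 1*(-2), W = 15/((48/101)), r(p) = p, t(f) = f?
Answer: 0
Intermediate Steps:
W = 505/16 (W = 15/((48*(1/101))) = 15/(48/101) = 15*(101/48) = 505/16 ≈ 31.563)
u(x, V) = 0 (u(x, V) = -2 + 2 = 0)
(W*81)*u(t(0), r(4)) = ((505/16)*81)*0 = (40905/16)*0 = 0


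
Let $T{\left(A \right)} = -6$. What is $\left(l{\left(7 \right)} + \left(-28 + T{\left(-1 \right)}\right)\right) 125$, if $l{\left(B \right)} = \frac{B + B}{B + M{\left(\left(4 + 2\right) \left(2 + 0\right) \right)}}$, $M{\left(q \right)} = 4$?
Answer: $- \frac{45000}{11} \approx -4090.9$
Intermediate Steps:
$l{\left(B \right)} = \frac{2 B}{4 + B}$ ($l{\left(B \right)} = \frac{B + B}{B + 4} = \frac{2 B}{4 + B}$)
$\left(l{\left(7 \right)} + \left(-28 + T{\left(-1 \right)}\right)\right) 125 = \left(2 \cdot 7 \frac{1}{4 + 7} - 34\right) 125 = \left(2 \cdot 7 \cdot \frac{1}{11} - 34\right) 125 = \left(\frac{14}{11} - 34\right) 125 = \left(- \frac{360}{11}\right) 125 = - \frac{45000}{11}$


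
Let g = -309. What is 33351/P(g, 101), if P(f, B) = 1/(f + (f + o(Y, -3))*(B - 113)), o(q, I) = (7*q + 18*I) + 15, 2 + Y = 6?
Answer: 117762381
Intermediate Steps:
Y = 4 (Y = -2 + 6 = 4)
o(q, I) = 15 + 7*q + 18*I
P(f, B) = 1/(f + (-113 + B)*(-11 + f)) (P(f, B) = 1/(f + (f + (15 + 7*4 + 18*(-3)))*(B - 113)) = 1/(f + (f + (15 + 28 - 54))*(-113 + B)) = 1/(f + (f - 11)*(-113 + B)) = 1/(f + (-11 + f)*(-113 + B)) = 1/(f + (-113 + B)*(-11 + f)))
33351/P(g, 101) = 33351/(1/(1243 - 112*(-309) - 11*101 + 101*(-309))) = 33351/(1/(1243 + 34608 - 1111 - 31209)) = 33351/(1/3531) = 33351*3531 = 117762381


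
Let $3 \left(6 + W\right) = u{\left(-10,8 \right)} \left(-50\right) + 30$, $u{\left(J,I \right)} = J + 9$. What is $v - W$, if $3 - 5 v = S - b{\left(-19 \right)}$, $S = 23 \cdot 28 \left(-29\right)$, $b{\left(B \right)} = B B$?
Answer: $\frac{11362}{3} \approx 3787.3$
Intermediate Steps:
$u{\left(J,I \right)} = 9 + J$
$b{\left(B \right)} = B^{2}$
$S = -18676$ ($S = 644 \left(-29\right) = -18676$)
$W = \frac{62}{3}$ ($W = -6 + \frac{\left(9 - 10\right) \left(-50\right) + 30}{3} = -6 + \frac{\left(-1\right) \left(-50\right) + 30}{3} = -6 + \frac{50 + 30}{3} = -6 + \frac{1}{3} \cdot 80 = -6 + \frac{80}{3} = \frac{62}{3} \approx 20.667$)
$v = 3808$ ($v = \frac{3}{5} - \frac{-18676 - \left(-19\right)^{2}}{5} = \frac{3}{5} - \frac{-18676 - 361}{5} = \frac{3}{5} - - \frac{19037}{5} = \frac{3}{5} + \frac{19037}{5} = 3808$)
$v - W = 3808 - \frac{62}{3} = \frac{11362}{3}$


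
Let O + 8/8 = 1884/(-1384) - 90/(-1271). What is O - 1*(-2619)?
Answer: 1150739887/439766 ≈ 2616.7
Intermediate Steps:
O = -1007267/439766 (O = -1 + (1884/(-1384) - 90/(-1271)) = -1 + (1884*(-1/1384) - 90*(-1/1271)) = -1 + (-471/346 + 90/1271) = -1 - 567501/439766 = -1007267/439766 ≈ -2.2905)
O - 1*(-2619) = -1007267/439766 - 1*(-2619) = -1007267/439766 + 2619 = 1150739887/439766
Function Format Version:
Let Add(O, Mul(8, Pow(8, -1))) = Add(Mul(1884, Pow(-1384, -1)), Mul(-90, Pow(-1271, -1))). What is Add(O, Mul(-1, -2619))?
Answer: Rational(1150739887, 439766) ≈ 2616.7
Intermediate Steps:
O = Rational(-1007267, 439766) (O = Add(-1, Add(Mul(1884, Pow(-1384, -1)), Mul(-90, Pow(-1271, -1)))) = Add(-1, Add(Mul(1884, Rational(-1, 1384)), Mul(-90, Rational(-1, 1271)))) = Add(-1, Add(Rational(-471, 346), Rational(90, 1271))) = Add(-1, Rational(-567501, 439766)) = Rational(-1007267, 439766) ≈ -2.2905)
Add(O, Mul(-1, -2619)) = Add(Rational(-1007267, 439766), Mul(-1, -2619)) = Add(Rational(-1007267, 439766), 2619) = Rational(1150739887, 439766)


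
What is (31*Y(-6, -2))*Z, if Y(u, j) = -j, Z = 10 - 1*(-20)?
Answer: 1860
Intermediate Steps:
Z = 30 (Z = 10 + 20 = 30)
(31*Y(-6, -2))*Z = (31*(-1*(-2)))*30 = (31*2)*30 = 62*30 = 1860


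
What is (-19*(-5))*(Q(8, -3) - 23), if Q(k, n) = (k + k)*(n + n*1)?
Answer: -11305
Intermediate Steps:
Q(k, n) = 4*k*n (Q(k, n) = (2*k)*(n + n) = (2*k)*(2*n) = 4*k*n)
(-19*(-5))*(Q(8, -3) - 23) = (-19*(-5))*(4*8*(-3) - 23) = 95*(-96 - 23) = 95*(-119) = -11305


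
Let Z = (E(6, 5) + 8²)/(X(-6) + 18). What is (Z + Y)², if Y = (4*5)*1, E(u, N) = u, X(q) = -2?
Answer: 38025/64 ≈ 594.14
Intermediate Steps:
Z = 35/8 (Z = (6 + 8²)/(-2 + 18) = (6 + 64)/16 = 70*(1/16) = 35/8 ≈ 4.3750)
Y = 20 (Y = 20*1 = 20)
(Z + Y)² = (35/8 + 20)² = (195/8)² = 38025/64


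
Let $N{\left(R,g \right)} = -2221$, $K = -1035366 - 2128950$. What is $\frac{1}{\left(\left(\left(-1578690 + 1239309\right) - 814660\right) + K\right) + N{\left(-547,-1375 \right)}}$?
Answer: $- \frac{1}{4320578} \approx -2.3145 \cdot 10^{-7}$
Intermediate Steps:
$K = -3164316$ ($K = -1035366 - 2128950 = -3164316$)
$\frac{1}{\left(\left(\left(-1578690 + 1239309\right) - 814660\right) + K\right) + N{\left(-547,-1375 \right)}} = \frac{1}{\left(\left(\left(-1578690 + 1239309\right) - 814660\right) - 3164316\right) - 2221} = \frac{1}{\left(\left(-339381 - 814660\right) - 3164316\right) - 2221} = \frac{1}{\left(-1154041 - 3164316\right) - 2221} = \frac{1}{-4318357 - 2221} = \frac{1}{-4320578} = - \frac{1}{4320578}$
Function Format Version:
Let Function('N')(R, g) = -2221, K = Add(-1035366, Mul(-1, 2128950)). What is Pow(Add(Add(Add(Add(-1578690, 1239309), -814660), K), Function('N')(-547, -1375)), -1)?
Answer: Rational(-1, 4320578) ≈ -2.3145e-7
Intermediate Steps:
K = -3164316 (K = Add(-1035366, -2128950) = -3164316)
Pow(Add(Add(Add(Add(-1578690, 1239309), -814660), K), Function('N')(-547, -1375)), -1) = Pow(Add(Add(Add(Add(-1578690, 1239309), -814660), -3164316), -2221), -1) = Pow(Add(Add(Add(-339381, -814660), -3164316), -2221), -1) = Pow(Add(Add(-1154041, -3164316), -2221), -1) = Pow(Add(-4318357, -2221), -1) = Pow(-4320578, -1) = Rational(-1, 4320578)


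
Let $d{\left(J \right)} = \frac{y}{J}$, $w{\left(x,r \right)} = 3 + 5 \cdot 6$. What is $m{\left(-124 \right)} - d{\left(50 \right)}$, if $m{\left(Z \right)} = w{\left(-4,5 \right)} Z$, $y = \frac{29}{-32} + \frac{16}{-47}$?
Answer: $- \frac{12308661}{3008} \approx -4092.0$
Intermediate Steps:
$y = - \frac{1875}{1504}$ ($y = 29 \left(- \frac{1}{32}\right) + 16 \left(- \frac{1}{47}\right) = - \frac{29}{32} - \frac{16}{47} = - \frac{1875}{1504} \approx -1.2467$)
$w{\left(x,r \right)} = 33$ ($w{\left(x,r \right)} = 3 + 30 = 33$)
$d{\left(J \right)} = - \frac{1875}{1504 J}$
$m{\left(Z \right)} = 33 Z$
$m{\left(-124 \right)} - d{\left(50 \right)} = 33 \left(-124\right) - - \frac{1875}{1504 \cdot 50} = -4092 - \left(- \frac{1875}{1504}\right) \frac{1}{50} = -4092 - - \frac{75}{3008} = -4092 + \frac{75}{3008} = - \frac{12308661}{3008}$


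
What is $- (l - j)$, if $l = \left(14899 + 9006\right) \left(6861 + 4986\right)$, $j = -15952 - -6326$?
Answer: $-283212161$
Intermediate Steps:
$j = -9626$ ($j = -15952 + 6326 = -9626$)
$l = 283202535$ ($l = 23905 \cdot 11847 = 283202535$)
$- (l - j) = - (283202535 - -9626) = - (283202535 + 9626) = \left(-1\right) 283212161 = -283212161$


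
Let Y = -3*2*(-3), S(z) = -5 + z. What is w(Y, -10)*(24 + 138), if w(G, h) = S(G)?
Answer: 2106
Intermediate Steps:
Y = 18 (Y = -6*(-3) = 18)
w(G, h) = -5 + G
w(Y, -10)*(24 + 138) = (-5 + 18)*(24 + 138) = 13*162 = 2106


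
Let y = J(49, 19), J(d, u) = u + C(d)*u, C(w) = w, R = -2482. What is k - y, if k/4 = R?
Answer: -10878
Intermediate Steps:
k = -9928 (k = 4*(-2482) = -9928)
J(d, u) = u + d*u
y = 950 (y = 19*(1 + 49) = 19*50 = 950)
k - y = -9928 - 1*950 = -9928 - 950 = -10878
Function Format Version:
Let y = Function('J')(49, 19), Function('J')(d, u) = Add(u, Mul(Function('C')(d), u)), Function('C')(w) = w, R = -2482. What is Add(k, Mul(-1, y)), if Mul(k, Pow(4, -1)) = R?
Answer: -10878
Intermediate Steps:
k = -9928 (k = Mul(4, -2482) = -9928)
Function('J')(d, u) = Add(u, Mul(d, u))
y = 950 (y = Mul(19, Add(1, 49)) = Mul(19, 50) = 950)
Add(k, Mul(-1, y)) = Add(-9928, Mul(-1, 950)) = Add(-9928, -950) = -10878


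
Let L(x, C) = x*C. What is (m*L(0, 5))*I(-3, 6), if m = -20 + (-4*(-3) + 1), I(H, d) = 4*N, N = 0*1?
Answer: 0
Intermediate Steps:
N = 0
I(H, d) = 0 (I(H, d) = 4*0 = 0)
L(x, C) = C*x
m = -7 (m = -20 + (12 + 1) = -20 + 13 = -7)
(m*L(0, 5))*I(-3, 6) = -35*0*0 = -7*0*0 = 0*0 = 0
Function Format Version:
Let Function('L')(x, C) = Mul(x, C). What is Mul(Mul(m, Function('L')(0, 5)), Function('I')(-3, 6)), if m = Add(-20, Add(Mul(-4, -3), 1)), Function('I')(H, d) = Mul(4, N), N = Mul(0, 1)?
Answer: 0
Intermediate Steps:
N = 0
Function('I')(H, d) = 0 (Function('I')(H, d) = Mul(4, 0) = 0)
Function('L')(x, C) = Mul(C, x)
m = -7 (m = Add(-20, Add(12, 1)) = Add(-20, 13) = -7)
Mul(Mul(m, Function('L')(0, 5)), Function('I')(-3, 6)) = Mul(Mul(-7, Mul(5, 0)), 0) = Mul(Mul(-7, 0), 0) = Mul(0, 0) = 0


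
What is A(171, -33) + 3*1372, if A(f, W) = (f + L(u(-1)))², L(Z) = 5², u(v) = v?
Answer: 42532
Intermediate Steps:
L(Z) = 25
A(f, W) = (25 + f)² (A(f, W) = (f + 25)² = (25 + f)²)
A(171, -33) + 3*1372 = (25 + 171)² + 3*1372 = 196² + 4116 = 38416 + 4116 = 42532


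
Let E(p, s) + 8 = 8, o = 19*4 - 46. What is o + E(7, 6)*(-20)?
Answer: 30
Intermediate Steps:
o = 30 (o = 76 - 46 = 30)
E(p, s) = 0 (E(p, s) = -8 + 8 = 0)
o + E(7, 6)*(-20) = 30 + 0*(-20) = 30 + 0 = 30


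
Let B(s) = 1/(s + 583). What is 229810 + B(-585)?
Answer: 459619/2 ≈ 2.2981e+5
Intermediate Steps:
B(s) = 1/(583 + s)
229810 + B(-585) = 229810 + 1/(583 - 585) = 229810 + 1/(-2) = 229810 - ½ = 459619/2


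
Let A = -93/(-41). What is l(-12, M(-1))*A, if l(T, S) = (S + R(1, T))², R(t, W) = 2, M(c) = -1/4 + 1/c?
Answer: 837/656 ≈ 1.2759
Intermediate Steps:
M(c) = -¼ + 1/c (M(c) = -1*¼ + 1/c = -¼ + 1/c)
l(T, S) = (2 + S)² (l(T, S) = (S + 2)² = (2 + S)²)
A = 93/41 (A = -93*(-1/41) = 93/41 ≈ 2.2683)
l(-12, M(-1))*A = (2 + (¼)*(4 - 1*(-1))/(-1))²*(93/41) = (2 + (¼)*(-1)*(4 + 1))²*(93/41) = (2 + (¼)*(-1)*5)²*(93/41) = (2 - 5/4)²*(93/41) = (¾)²*(93/41) = (9/16)*(93/41) = 837/656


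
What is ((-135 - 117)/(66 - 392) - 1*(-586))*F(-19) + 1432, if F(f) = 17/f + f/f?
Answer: 4626192/3097 ≈ 1493.8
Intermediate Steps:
F(f) = 1 + 17/f (F(f) = 17/f + 1 = 1 + 17/f)
((-135 - 117)/(66 - 392) - 1*(-586))*F(-19) + 1432 = ((-135 - 117)/(66 - 392) - 1*(-586))*((17 - 19)/(-19)) + 1432 = (-252/(-326) + 586)*(-1/19*(-2)) + 1432 = (-252*(-1/326) + 586)*(2/19) + 1432 = (126/163 + 586)*(2/19) + 1432 = (95644/163)*(2/19) + 1432 = 191288/3097 + 1432 = 4626192/3097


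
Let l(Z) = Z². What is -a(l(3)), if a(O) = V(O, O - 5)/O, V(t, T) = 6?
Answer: -⅔ ≈ -0.66667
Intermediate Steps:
a(O) = 6/O
-a(l(3)) = -6/(3²) = -6/9 = -1*⅔ = -⅔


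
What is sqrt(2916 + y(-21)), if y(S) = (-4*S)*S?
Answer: 24*sqrt(2) ≈ 33.941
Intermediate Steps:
y(S) = -4*S**2
sqrt(2916 + y(-21)) = sqrt(2916 - 4*(-21)**2) = sqrt(2916 - 4*441) = sqrt(2916 - 1764) = sqrt(1152) = 24*sqrt(2)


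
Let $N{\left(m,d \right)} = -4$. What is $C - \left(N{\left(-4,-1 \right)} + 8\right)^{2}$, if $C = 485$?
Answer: $469$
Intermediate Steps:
$C - \left(N{\left(-4,-1 \right)} + 8\right)^{2} = 485 - \left(-4 + 8\right)^{2} = 485 - 4^{2} = 485 - 16 = 469$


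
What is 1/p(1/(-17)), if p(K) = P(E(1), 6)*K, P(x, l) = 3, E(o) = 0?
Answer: -17/3 ≈ -5.6667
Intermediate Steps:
p(K) = 3*K
1/p(1/(-17)) = 1/(3/(-17)) = 1/(3*(-1/17)) = 1/(-3/17) = -17/3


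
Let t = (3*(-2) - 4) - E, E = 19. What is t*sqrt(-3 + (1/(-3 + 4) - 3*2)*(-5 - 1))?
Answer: -87*sqrt(3) ≈ -150.69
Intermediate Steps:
t = -29 (t = (3*(-2) - 4) - 1*19 = (-6 - 4) - 19 = -10 - 19 = -29)
t*sqrt(-3 + (1/(-3 + 4) - 3*2)*(-5 - 1)) = -29*sqrt(-3 + (1/(-3 + 4) - 3*2)*(-5 - 1)) = -29*sqrt(-3 + (1/1 - 6)*(-6)) = -29*sqrt(-3 + (1 - 6)*(-6)) = -29*sqrt(-3 - 5*(-6)) = -29*sqrt(-3 + 30) = -87*sqrt(3)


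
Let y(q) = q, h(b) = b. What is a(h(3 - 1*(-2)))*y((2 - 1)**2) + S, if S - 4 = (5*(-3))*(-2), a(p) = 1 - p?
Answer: 30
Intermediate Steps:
S = 34 (S = 4 + (5*(-3))*(-2) = 4 - 15*(-2) = 4 + 30 = 34)
a(h(3 - 1*(-2)))*y((2 - 1)**2) + S = (1 - (3 - 1*(-2)))*(2 - 1)**2 + 34 = (1 - (3 + 2))*1**2 + 34 = (1 - 1*5)*1 + 34 = (1 - 5)*1 + 34 = -4*1 + 34 = -4 + 34 = 30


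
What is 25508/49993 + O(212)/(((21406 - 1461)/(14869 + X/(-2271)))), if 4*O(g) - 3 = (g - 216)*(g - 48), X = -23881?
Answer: -54925627373449/452887536867 ≈ -121.28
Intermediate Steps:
O(g) = ¾ + (-216 + g)*(-48 + g)/4 (O(g) = ¾ + ((g - 216)*(g - 48))/4 = ¾ + ((-216 + g)*(-48 + g))/4 = ¾ + (-216 + g)*(-48 + g)/4)
25508/49993 + O(212)/(((21406 - 1461)/(14869 + X/(-2271)))) = 25508/49993 + (10371/4 - 66*212 + (¼)*212²)/(((21406 - 1461)/(14869 - 23881/(-2271)))) = 25508*(1/49993) + (10371/4 - 13992 + (¼)*44944)/((19945/(14869 - 23881*(-1/2271)))) = 25508/49993 + (10371/4 - 13992 + 11236)/((19945/(14869 + 23881/2271))) = 25508/49993 - 653/(4*(19945/(33791380/2271))) = 25508/49993 - 653/(4*(19945*(2271/33791380))) = 25508/49993 - 653/(4*9059019/6758276) = 25508/49993 - 653/4*6758276/9059019 = 25508/49993 - 1103288557/9059019 = -54925627373449/452887536867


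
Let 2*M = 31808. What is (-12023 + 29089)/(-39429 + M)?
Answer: -17066/23525 ≈ -0.72544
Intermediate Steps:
M = 15904 (M = (½)*31808 = 15904)
(-12023 + 29089)/(-39429 + M) = (-12023 + 29089)/(-39429 + 15904) = 17066/(-23525) = 17066*(-1/23525) = -17066/23525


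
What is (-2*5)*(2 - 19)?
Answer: 170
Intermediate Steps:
(-2*5)*(2 - 19) = -10*(-17) = 170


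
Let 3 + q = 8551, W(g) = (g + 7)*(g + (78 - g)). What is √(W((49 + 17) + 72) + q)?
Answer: √19858 ≈ 140.92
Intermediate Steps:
W(g) = 546 + 78*g (W(g) = (7 + g)*78 = 546 + 78*g)
q = 8548 (q = -3 + 8551 = 8548)
√(W((49 + 17) + 72) + q) = √((546 + 78*((49 + 17) + 72)) + 8548) = √((546 + 78*(66 + 72)) + 8548) = √((546 + 78*138) + 8548) = √((546 + 10764) + 8548) = √(11310 + 8548) = √19858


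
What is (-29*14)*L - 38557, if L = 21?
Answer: -47083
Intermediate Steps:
(-29*14)*L - 38557 = -29*14*21 - 38557 = -406*21 - 38557 = -8526 - 38557 = -47083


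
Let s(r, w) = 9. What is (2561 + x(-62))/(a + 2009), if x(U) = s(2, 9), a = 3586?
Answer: 514/1119 ≈ 0.45934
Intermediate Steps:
x(U) = 9
(2561 + x(-62))/(a + 2009) = (2561 + 9)/(3586 + 2009) = 2570/5595 = 2570*(1/5595) = 514/1119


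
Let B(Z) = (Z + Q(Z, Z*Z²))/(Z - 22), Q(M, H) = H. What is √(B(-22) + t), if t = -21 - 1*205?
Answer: √66/2 ≈ 4.0620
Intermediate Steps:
t = -226 (t = -21 - 205 = -226)
B(Z) = (Z + Z³)/(-22 + Z) (B(Z) = (Z + Z*Z²)/(Z - 22) = (Z + Z³)/(-22 + Z))
√(B(-22) + t) = √((-22 + (-22)³)/(-22 - 22) - 226) = √((-22 - 10648)/(-44) - 226) = √(-1/44*(-10670) - 226) = √(485/2 - 226) = √(33/2) = √66/2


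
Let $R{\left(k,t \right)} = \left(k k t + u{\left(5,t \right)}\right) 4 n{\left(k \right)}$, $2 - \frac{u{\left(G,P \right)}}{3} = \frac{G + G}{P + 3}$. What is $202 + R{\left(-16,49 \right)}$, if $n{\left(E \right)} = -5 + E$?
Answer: $- \frac{13701344}{13} \approx -1.054 \cdot 10^{6}$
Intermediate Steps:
$u{\left(G,P \right)} = 6 - \frac{6 G}{3 + P}$ ($u{\left(G,P \right)} = 6 - 3 \frac{G + G}{P + 3} = 6 - 3 \frac{2 G}{3 + P} = 6 - \frac{6 G}{3 + P}$)
$R{\left(k,t \right)} = \left(-5 + k\right) \left(4 t k^{2} + \frac{24 \left(-2 + t\right)}{3 + t}\right)$ ($R{\left(k,t \right)} = \left(k k t + \frac{6 \left(3 + t - 5\right)}{3 + t}\right) 4 \left(-5 + k\right) = \left(k^{2} t + \frac{6 \left(3 + t - 5\right)}{3 + t}\right) 4 \left(-5 + k\right) = \left(t k^{2} + \frac{6 \left(-2 + t\right)}{3 + t}\right) 4 \left(-5 + k\right) = \left(4 t k^{2} + \frac{24 \left(-2 + t\right)}{3 + t}\right) \left(-5 + k\right) = \left(-5 + k\right) \left(4 t k^{2} + \frac{24 \left(-2 + t\right)}{3 + t}\right)$)
$202 + R{\left(-16,49 \right)} = 202 + \frac{4 \left(-5 - 16\right) \left(-12 + 6 \cdot 49 + 49 \left(-16\right)^{2} \left(3 + 49\right)\right)}{3 + 49} = 202 + 4 \cdot \frac{1}{52} \left(-21\right) \left(-12 + 294 + 49 \cdot 256 \cdot 52\right) = 202 + 4 \cdot \frac{1}{52} \left(-21\right) \left(-12 + 294 + 652288\right) = 202 + 4 \cdot \frac{1}{52} \left(-21\right) 652570 = 202 - \frac{13703970}{13} = - \frac{13701344}{13}$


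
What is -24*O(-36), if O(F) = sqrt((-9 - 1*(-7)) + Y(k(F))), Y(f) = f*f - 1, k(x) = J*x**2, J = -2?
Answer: -24*sqrt(6718461) ≈ -62208.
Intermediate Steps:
k(x) = -2*x**2
Y(f) = -1 + f**2 (Y(f) = f**2 - 1 = -1 + f**2)
O(F) = sqrt(-3 + 4*F**4) (O(F) = sqrt((-9 - 1*(-7)) + (-1 + (-2*F**2)**2)) = sqrt((-9 + 7) + (-1 + 4*F**4)) = sqrt(-2 + (-1 + 4*F**4)) = sqrt(-3 + 4*F**4))
-24*O(-36) = -24*sqrt(-3 + 4*(-36)**4) = -24*sqrt(-3 + 4*1679616) = -24*sqrt(-3 + 6718464) = -24*sqrt(6718461)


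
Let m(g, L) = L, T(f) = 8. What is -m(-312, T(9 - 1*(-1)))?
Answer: -8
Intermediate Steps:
-m(-312, T(9 - 1*(-1))) = -1*8 = -8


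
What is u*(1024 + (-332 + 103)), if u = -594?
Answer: -472230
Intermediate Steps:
u*(1024 + (-332 + 103)) = -594*(1024 + (-332 + 103)) = -594*(1024 - 229) = -594*795 = -472230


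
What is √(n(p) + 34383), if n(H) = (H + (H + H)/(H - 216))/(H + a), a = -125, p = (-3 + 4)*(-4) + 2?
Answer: √6588770828655/13843 ≈ 185.43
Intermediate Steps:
p = -2 (p = 1*(-4) + 2 = -4 + 2 = -2)
n(H) = (H + 2*H/(-216 + H))/(-125 + H) (n(H) = (H + (H + H)/(H - 216))/(H - 125) = (H + (2*H)/(-216 + H))/(-125 + H) = (H + 2*H/(-216 + H))/(-125 + H))
√(n(p) + 34383) = √(-2*(-214 - 2)/(27000 + (-2)² - 341*(-2)) + 34383) = √(-2*(-216)/(27000 + 4 + 682) + 34383) = √(-2*(-216)/27686 + 34383) = √(-2*1/27686*(-216) + 34383) = √(216/13843 + 34383) = √(475964085/13843) = √6588770828655/13843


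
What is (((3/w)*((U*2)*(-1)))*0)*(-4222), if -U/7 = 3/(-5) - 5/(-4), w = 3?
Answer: 0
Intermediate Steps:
U = -91/20 (U = -7*(3/(-5) - 5/(-4)) = -7*(3*(-⅕) - 5*(-¼)) = -7*(-⅗ + 5/4) = -7*13/20 = -91/20 ≈ -4.5500)
(((3/w)*((U*2)*(-1)))*0)*(-4222) = (((3/3)*(-91/20*2*(-1)))*0)*(-4222) = (((3*(⅓))*(-91/10*(-1)))*0)*(-4222) = ((1*(91/10))*0)*(-4222) = ((91/10)*0)*(-4222) = 0*(-4222) = 0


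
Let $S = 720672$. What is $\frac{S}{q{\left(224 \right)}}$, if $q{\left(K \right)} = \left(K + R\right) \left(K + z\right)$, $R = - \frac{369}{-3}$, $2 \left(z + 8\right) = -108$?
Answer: $\frac{120112}{9369} \approx 12.82$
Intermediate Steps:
$z = -62$ ($z = -8 + \frac{1}{2} \left(-108\right) = -8 - 54 = -62$)
$R = 123$ ($R = \left(-369\right) \left(- \frac{1}{3}\right) = 123$)
$q{\left(K \right)} = \left(-62 + K\right) \left(123 + K\right)$ ($q{\left(K \right)} = \left(K + 123\right) \left(K - 62\right) = \left(123 + K\right) \left(-62 + K\right) = \left(-62 + K\right) \left(123 + K\right)$)
$\frac{S}{q{\left(224 \right)}} = \frac{720672}{-7626 + 224^{2} + 61 \cdot 224} = \frac{720672}{-7626 + 50176 + 13664} = \frac{720672}{56214} = 720672 \cdot \frac{1}{56214} = \frac{120112}{9369}$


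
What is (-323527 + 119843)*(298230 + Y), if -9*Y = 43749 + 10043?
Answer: -535745544152/9 ≈ -5.9527e+10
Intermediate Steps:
Y = -53792/9 (Y = -(43749 + 10043)/9 = -⅑*53792 = -53792/9 ≈ -5976.9)
(-323527 + 119843)*(298230 + Y) = (-323527 + 119843)*(298230 - 53792/9) = -203684*2630278/9 = -535745544152/9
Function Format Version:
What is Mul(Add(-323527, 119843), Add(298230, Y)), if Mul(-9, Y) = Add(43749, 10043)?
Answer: Rational(-535745544152, 9) ≈ -5.9527e+10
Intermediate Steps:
Y = Rational(-53792, 9) (Y = Mul(Rational(-1, 9), Add(43749, 10043)) = Mul(Rational(-1, 9), 53792) = Rational(-53792, 9) ≈ -5976.9)
Mul(Add(-323527, 119843), Add(298230, Y)) = Mul(Add(-323527, 119843), Add(298230, Rational(-53792, 9))) = Mul(-203684, Rational(2630278, 9)) = Rational(-535745544152, 9)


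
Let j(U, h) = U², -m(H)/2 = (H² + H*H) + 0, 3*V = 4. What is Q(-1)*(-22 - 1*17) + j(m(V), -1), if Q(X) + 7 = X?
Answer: 29368/81 ≈ 362.57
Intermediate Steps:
V = 4/3 (V = (⅓)*4 = 4/3 ≈ 1.3333)
Q(X) = -7 + X
m(H) = -4*H² (m(H) = -2*((H² + H*H) + 0) = -2*((H² + H²) + 0) = -2*(2*H² + 0) = -4*H²)
Q(-1)*(-22 - 1*17) + j(m(V), -1) = (-7 - 1)*(-22 - 1*17) + (-4*(4/3)²)² = -8*(-22 - 17) + (-4*16/9)² = -8*(-39) + (-64/9)² = 312 + 4096/81 = 29368/81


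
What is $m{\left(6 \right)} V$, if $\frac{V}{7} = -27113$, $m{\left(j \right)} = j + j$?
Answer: $-2277492$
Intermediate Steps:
$m{\left(j \right)} = 2 j$
$V = -189791$ ($V = 7 \left(-27113\right) = -189791$)
$m{\left(6 \right)} V = 2 \cdot 6 \left(-189791\right) = 12 \left(-189791\right) = -2277492$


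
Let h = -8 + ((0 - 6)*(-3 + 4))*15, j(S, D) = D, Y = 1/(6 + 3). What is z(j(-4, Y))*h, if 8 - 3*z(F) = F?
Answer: -6958/27 ≈ -257.70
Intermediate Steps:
Y = ⅑ (Y = 1/9 = ⅑ ≈ 0.11111)
z(F) = 8/3 - F/3
h = -98 (h = -8 - 6*1*15 = -8 - 6*15 = -8 - 90 = -98)
z(j(-4, Y))*h = (8/3 - ⅓*⅑)*(-98) = (8/3 - 1/27)*(-98) = (71/27)*(-98) = -6958/27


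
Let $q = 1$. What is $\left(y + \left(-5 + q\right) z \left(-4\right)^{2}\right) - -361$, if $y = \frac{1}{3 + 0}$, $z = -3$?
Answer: $\frac{1660}{3} \approx 553.33$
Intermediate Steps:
$y = \frac{1}{3} \approx 0.33333$
$\left(y + \left(-5 + q\right) z \left(-4\right)^{2}\right) - -361 = \left(\frac{1}{3} + \left(-5 + 1\right) \left(-3\right) \left(-4\right)^{2}\right) - -361 = \left(\frac{1}{3} + \left(-4\right) \left(-3\right) 16\right) + 361 = \left(\frac{1}{3} + 12 \cdot 16\right) + 361 = \left(\frac{1}{3} + 192\right) + 361 = \frac{577}{3} + 361 = \frac{1660}{3}$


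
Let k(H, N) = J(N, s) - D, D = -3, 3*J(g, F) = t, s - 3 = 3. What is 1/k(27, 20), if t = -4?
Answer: ⅗ ≈ 0.60000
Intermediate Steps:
s = 6 (s = 3 + 3 = 6)
J(g, F) = -4/3 (J(g, F) = (⅓)*(-4) = -4/3)
k(H, N) = 5/3 (k(H, N) = -4/3 - 1*(-3) = -4/3 + 3 = 5/3)
1/k(27, 20) = 1/(5/3) = ⅗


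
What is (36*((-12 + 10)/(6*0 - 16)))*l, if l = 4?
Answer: 18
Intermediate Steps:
(36*((-12 + 10)/(6*0 - 16)))*l = (36*((-12 + 10)/(6*0 - 16)))*4 = (36*(-2/(0 - 16)))*4 = (36*(-2/(-16)))*4 = (36*(-2*(-1/16)))*4 = (36*(⅛))*4 = (9/2)*4 = 18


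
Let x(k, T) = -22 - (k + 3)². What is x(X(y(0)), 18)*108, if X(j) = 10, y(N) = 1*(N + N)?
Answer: -20628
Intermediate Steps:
y(N) = 2*N (y(N) = 1*(2*N) = 2*N)
x(k, T) = -22 - (3 + k)²
x(X(y(0)), 18)*108 = (-22 - (3 + 10)²)*108 = (-22 - 1*13²)*108 = (-22 - 1*169)*108 = (-22 - 169)*108 = -191*108 = -20628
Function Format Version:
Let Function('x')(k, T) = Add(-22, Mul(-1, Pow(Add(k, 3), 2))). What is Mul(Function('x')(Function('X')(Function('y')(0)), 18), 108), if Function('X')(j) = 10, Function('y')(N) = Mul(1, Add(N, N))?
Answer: -20628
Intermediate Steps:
Function('y')(N) = Mul(2, N) (Function('y')(N) = Mul(1, Mul(2, N)) = Mul(2, N))
Function('x')(k, T) = Add(-22, Mul(-1, Pow(Add(3, k), 2)))
Mul(Function('x')(Function('X')(Function('y')(0)), 18), 108) = Mul(Add(-22, Mul(-1, Pow(Add(3, 10), 2))), 108) = Mul(Add(-22, Mul(-1, Pow(13, 2))), 108) = Mul(Add(-22, Mul(-1, 169)), 108) = Mul(Add(-22, -169), 108) = Mul(-191, 108) = -20628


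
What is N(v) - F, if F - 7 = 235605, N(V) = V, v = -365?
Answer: -235977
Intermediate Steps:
F = 235612 (F = 7 + 235605 = 235612)
N(v) - F = -365 - 1*235612 = -365 - 235612 = -235977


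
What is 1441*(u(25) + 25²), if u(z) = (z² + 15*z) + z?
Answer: 2377650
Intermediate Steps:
u(z) = z² + 16*z
1441*(u(25) + 25²) = 1441*(25*(16 + 25) + 25²) = 1441*(25*41 + 625) = 1441*(1025 + 625) = 1441*1650 = 2377650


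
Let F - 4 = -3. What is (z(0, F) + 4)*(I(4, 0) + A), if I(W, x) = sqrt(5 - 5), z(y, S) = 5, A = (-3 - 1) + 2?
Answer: -18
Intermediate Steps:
F = 1 (F = 4 - 3 = 1)
A = -2 (A = -4 + 2 = -2)
I(W, x) = 0 (I(W, x) = sqrt(0) = 0)
(z(0, F) + 4)*(I(4, 0) + A) = (5 + 4)*(0 - 2) = 9*(-2) = -18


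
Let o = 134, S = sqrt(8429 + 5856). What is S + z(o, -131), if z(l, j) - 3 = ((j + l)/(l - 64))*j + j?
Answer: -9353/70 + sqrt(14285) ≈ -14.094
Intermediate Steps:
S = sqrt(14285) ≈ 119.52
z(l, j) = 3 + j + j*(j + l)/(-64 + l) (z(l, j) = 3 + (((j + l)/(l - 64))*j + j) = 3 + (((j + l)/(-64 + l))*j + j) = 3 + (j*(j + l)/(-64 + l) + j) = 3 + (j + j*(j + l)/(-64 + l)) = 3 + j + j*(j + l)/(-64 + l))
S + z(o, -131) = sqrt(14285) + (-192 + (-131)**2 - 64*(-131) + 3*134 + 2*(-131)*134)/(-64 + 134) = sqrt(14285) + (-192 + 17161 + 8384 + 402 - 35108)/70 = sqrt(14285) + (1/70)*(-9353) = sqrt(14285) - 9353/70 = -9353/70 + sqrt(14285)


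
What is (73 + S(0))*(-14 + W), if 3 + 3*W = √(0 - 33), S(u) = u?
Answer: -1095 + 73*I*√33/3 ≈ -1095.0 + 139.78*I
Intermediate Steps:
W = -1 + I*√33/3 (W = -1 + √(0 - 33)/3 = -1 + √(-33)/3 = -1 + (I*√33)/3 = -1 + I*√33/3 ≈ -1.0 + 1.9149*I)
(73 + S(0))*(-14 + W) = (73 + 0)*(-14 + (-1 + I*√33/3)) = 73*(-15 + I*√33/3) = -1095 + 73*I*√33/3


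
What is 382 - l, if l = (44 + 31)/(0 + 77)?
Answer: 29339/77 ≈ 381.03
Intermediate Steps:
l = 75/77 ≈ 0.97403
382 - l = 382 - 1*75/77 = 382 - 75/77 = 29339/77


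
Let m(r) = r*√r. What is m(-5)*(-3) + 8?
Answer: 8 + 15*I*√5 ≈ 8.0 + 33.541*I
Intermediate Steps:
m(r) = r^(3/2)
m(-5)*(-3) + 8 = (-5)^(3/2)*(-3) + 8 = -5*I*√5*(-3) + 8 = 15*I*√5 + 8 = 8 + 15*I*√5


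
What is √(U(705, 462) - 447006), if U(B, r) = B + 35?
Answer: I*√446266 ≈ 668.03*I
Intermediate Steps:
U(B, r) = 35 + B
√(U(705, 462) - 447006) = √((35 + 705) - 447006) = √(740 - 447006) = √(-446266) = I*√446266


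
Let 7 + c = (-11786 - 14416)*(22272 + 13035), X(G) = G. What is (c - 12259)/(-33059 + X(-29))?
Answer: 115640785/4136 ≈ 27960.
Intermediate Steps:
c = -925114021 (c = -7 + (-11786 - 14416)*(22272 + 13035) = -7 - 26202*35307 = -7 - 925114014 = -925114021)
(c - 12259)/(-33059 + X(-29)) = (-925114021 - 12259)/(-33059 - 29) = -925126280/(-33088) = -925126280*(-1/33088) = 115640785/4136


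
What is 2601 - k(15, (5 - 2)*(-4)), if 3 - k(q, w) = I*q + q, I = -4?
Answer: 2553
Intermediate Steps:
k(q, w) = 3 + 3*q (k(q, w) = 3 - (-4*q + q) = 3 - (-3)*q = 3 + 3*q)
2601 - k(15, (5 - 2)*(-4)) = 2601 - (3 + 3*15) = 2601 - (3 + 45) = 2601 - 1*48 = 2601 - 48 = 2553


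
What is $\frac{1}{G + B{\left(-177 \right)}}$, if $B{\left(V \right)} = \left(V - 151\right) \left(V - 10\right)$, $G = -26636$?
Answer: $\frac{1}{34700} \approx 2.8818 \cdot 10^{-5}$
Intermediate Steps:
$B{\left(V \right)} = \left(-151 + V\right) \left(-10 + V\right)$
$\frac{1}{G + B{\left(-177 \right)}} = \frac{1}{-26636 + \left(1510 + \left(-177\right)^{2} - -28497\right)} = \frac{1}{-26636 + \left(1510 + 31329 + 28497\right)} = \frac{1}{-26636 + 61336} = \frac{1}{34700}$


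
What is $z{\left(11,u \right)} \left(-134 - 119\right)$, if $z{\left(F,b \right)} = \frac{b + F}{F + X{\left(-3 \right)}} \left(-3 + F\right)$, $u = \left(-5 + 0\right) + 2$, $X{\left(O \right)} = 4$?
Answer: $- \frac{16192}{15} \approx -1079.5$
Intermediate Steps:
$u = -3$ ($u = -5 + 2 = -3$)
$z{\left(F,b \right)} = \frac{\left(-3 + F\right) \left(F + b\right)}{4 + F}$ ($z{\left(F,b \right)} = \frac{b + F}{F + 4} \left(-3 + F\right) = \frac{F + b}{4 + F} \left(-3 + F\right) = \frac{\left(-3 + F\right) \left(F + b\right)}{4 + F}$)
$z{\left(11,u \right)} \left(-134 - 119\right) = \frac{11^{2} - 33 - -9 + 11 \left(-3\right)}{4 + 11} \left(-134 - 119\right) = \frac{121 - 33 + 9 - 33}{15} \left(-253\right) = \frac{1}{15} \cdot 64 \left(-253\right) = \frac{64}{15} \left(-253\right) = - \frac{16192}{15}$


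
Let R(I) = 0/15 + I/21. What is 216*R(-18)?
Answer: -1296/7 ≈ -185.14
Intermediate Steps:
R(I) = I/21 (R(I) = 0*(1/15) + I*(1/21) = 0 + I/21 = I/21)
216*R(-18) = 216*((1/21)*(-18)) = 216*(-6/7) = -1296/7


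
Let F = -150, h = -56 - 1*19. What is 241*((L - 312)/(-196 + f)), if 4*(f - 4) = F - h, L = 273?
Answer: 12532/281 ≈ 44.598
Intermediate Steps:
h = -75 (h = -56 - 19 = -75)
f = -59/4 (f = 4 + (-150 - 1*(-75))/4 = 4 + (-150 + 75)/4 = 4 + (¼)*(-75) = 4 - 75/4 = -59/4 ≈ -14.750)
241*((L - 312)/(-196 + f)) = 241*((273 - 312)/(-196 - 59/4)) = 241*(-39/(-843/4)) = 241*(-39*(-4/843)) = 241*(52/281) = 12532/281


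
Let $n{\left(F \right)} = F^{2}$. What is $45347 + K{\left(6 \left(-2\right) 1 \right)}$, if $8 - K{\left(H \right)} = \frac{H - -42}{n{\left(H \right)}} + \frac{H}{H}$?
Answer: $\frac{1088491}{24} \approx 45354.0$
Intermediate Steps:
$K{\left(H \right)} = 7 - \frac{42 + H}{H^{2}}$ ($K{\left(H \right)} = 8 - \left(\frac{H - -42}{H^{2}} + \frac{H}{H}\right) = 8 - \left(\frac{H + 42}{H^{2}} + 1\right) = 8 - \left(\frac{42 + H}{H^{2}} + 1\right) = 8 - \left(1 + \frac{42 + H}{H^{2}}\right) = 7 - \frac{42 + H}{H^{2}}$)
$45347 + K{\left(6 \left(-2\right) 1 \right)} = 45347 - \left(-7 + \frac{7}{24} + \frac{1}{6 \left(-2\right) 1}\right) = 45347 - \left(-7 + \frac{7}{24} + \frac{1}{\left(-12\right) 1}\right) = 45347 - \left(- \frac{85}{12} + \frac{7}{24}\right) = 45347 - - \frac{163}{24} = 45347 + \left(7 + \frac{1}{12} - \frac{7}{24}\right) = 45347 + \frac{163}{24} = \frac{1088491}{24}$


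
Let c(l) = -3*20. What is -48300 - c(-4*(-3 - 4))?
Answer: -48240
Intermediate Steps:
c(l) = -60
-48300 - c(-4*(-3 - 4)) = -48300 - 1*(-60) = -48300 + 60 = -48240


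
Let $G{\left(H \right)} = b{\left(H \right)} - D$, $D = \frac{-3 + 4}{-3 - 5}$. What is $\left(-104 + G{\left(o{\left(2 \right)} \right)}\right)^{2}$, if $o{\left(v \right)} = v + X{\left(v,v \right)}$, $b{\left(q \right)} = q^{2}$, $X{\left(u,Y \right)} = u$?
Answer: $\frac{494209}{64} \approx 7722.0$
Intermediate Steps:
$D = - \frac{1}{8}$ ($D = 1 \frac{1}{-8} = 1 \left(- \frac{1}{8}\right) = - \frac{1}{8} \approx -0.125$)
$o{\left(v \right)} = 2 v$ ($o{\left(v \right)} = v + v = 2 v$)
$G{\left(H \right)} = \frac{1}{8} + H^{2}$ ($G{\left(H \right)} = H^{2} - - \frac{1}{8} = H^{2} + \frac{1}{8} = \frac{1}{8} + H^{2}$)
$\left(-104 + G{\left(o{\left(2 \right)} \right)}\right)^{2} = \left(-104 + \left(\frac{1}{8} + \left(2 \cdot 2\right)^{2}\right)\right)^{2} = \left(-104 + \left(\frac{1}{8} + 4^{2}\right)\right)^{2} = \left(-104 + \left(\frac{1}{8} + 16\right)\right)^{2} = \left(-104 + \frac{129}{8}\right)^{2} = \left(- \frac{703}{8}\right)^{2} = \frac{494209}{64}$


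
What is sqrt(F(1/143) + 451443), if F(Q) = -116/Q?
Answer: sqrt(434855) ≈ 659.44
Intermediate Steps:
sqrt(F(1/143) + 451443) = sqrt(-116/(1/143) + 451443) = sqrt(-116/1/143 + 451443) = sqrt(-116*143 + 451443) = sqrt(-16588 + 451443) = sqrt(434855)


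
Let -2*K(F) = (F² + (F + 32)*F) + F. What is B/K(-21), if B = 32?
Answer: -64/189 ≈ -0.33862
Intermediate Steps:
K(F) = -F/2 - F²/2 - F*(32 + F)/2 (K(F) = -((F² + (F + 32)*F) + F)/2 = -((F² + (32 + F)*F) + F)/2 = -((F² + F*(32 + F)) + F)/2 = -(F + F² + F*(32 + F))/2 = -F/2 - F²/2 - F*(32 + F)/2)
B/K(-21) = 32/((-½*(-21)*(33 + 2*(-21)))) = 32/((-½*(-21)*(33 - 42))) = 32/((-½*(-21)*(-9))) = 32/(-189/2) = 32*(-2/189) = -64/189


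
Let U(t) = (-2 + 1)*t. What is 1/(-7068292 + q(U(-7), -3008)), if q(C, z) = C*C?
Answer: -1/7068243 ≈ -1.4148e-7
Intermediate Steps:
U(t) = -t
q(C, z) = C²
1/(-7068292 + q(U(-7), -3008)) = 1/(-7068292 + (-1*(-7))²) = 1/(-7068292 + 7²) = 1/(-7068292 + 49) = 1/(-7068243) = -1/7068243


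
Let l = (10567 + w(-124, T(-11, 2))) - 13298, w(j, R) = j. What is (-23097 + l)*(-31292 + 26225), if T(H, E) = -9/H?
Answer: 131498784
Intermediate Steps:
l = -2855 (l = (10567 - 124) - 13298 = 10443 - 13298 = -2855)
(-23097 + l)*(-31292 + 26225) = (-23097 - 2855)*(-31292 + 26225) = -25952*(-5067) = 131498784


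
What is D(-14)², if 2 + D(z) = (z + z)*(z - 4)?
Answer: 252004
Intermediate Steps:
D(z) = -2 + 2*z*(-4 + z) (D(z) = -2 + (z + z)*(z - 4) = -2 + (2*z)*(-4 + z) = -2 + 2*z*(-4 + z))
D(-14)² = (-2 - 8*(-14) + 2*(-14)²)² = (-2 + 112 + 2*196)² = (-2 + 112 + 392)² = 502² = 252004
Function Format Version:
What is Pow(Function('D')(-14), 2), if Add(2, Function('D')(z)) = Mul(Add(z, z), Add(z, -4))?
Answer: 252004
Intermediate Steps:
Function('D')(z) = Add(-2, Mul(2, z, Add(-4, z))) (Function('D')(z) = Add(-2, Mul(Add(z, z), Add(z, -4))) = Add(-2, Mul(Mul(2, z), Add(-4, z))) = Add(-2, Mul(2, z, Add(-4, z))))
Pow(Function('D')(-14), 2) = Pow(Add(-2, Mul(-8, -14), Mul(2, Pow(-14, 2))), 2) = Pow(Add(-2, 112, Mul(2, 196)), 2) = Pow(Add(-2, 112, 392), 2) = Pow(502, 2) = 252004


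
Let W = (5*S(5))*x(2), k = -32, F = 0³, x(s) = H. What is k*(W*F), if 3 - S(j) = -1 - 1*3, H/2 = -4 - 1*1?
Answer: 0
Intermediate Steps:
H = -10 (H = 2*(-4 - 1*1) = 2*(-4 - 1) = 2*(-5) = -10)
x(s) = -10
S(j) = 7 (S(j) = 3 - (-1 - 1*3) = 3 - (-1 - 3) = 3 - 1*(-4) = 3 + 4 = 7)
F = 0
W = -350 (W = (5*7)*(-10) = 35*(-10) = -350)
k*(W*F) = -(-11200)*0 = -32*0 = 0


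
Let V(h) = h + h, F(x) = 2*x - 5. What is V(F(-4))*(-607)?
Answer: 15782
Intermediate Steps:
F(x) = -5 + 2*x
V(h) = 2*h
V(F(-4))*(-607) = (2*(-5 + 2*(-4)))*(-607) = (2*(-5 - 8))*(-607) = (2*(-13))*(-607) = -26*(-607) = 15782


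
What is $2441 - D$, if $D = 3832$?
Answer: $-1391$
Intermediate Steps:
$2441 - D = 2441 - 3832 = -1391$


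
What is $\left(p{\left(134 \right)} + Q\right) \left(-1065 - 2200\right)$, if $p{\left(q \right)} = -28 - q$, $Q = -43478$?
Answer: $142484600$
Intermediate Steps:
$\left(p{\left(134 \right)} + Q\right) \left(-1065 - 2200\right) = \left(\left(-28 - 134\right) - 43478\right) \left(-1065 - 2200\right) = \left(\left(-28 - 134\right) - 43478\right) \left(-3265\right) = \left(-162 - 43478\right) \left(-3265\right) = \left(-43640\right) \left(-3265\right) = 142484600$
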